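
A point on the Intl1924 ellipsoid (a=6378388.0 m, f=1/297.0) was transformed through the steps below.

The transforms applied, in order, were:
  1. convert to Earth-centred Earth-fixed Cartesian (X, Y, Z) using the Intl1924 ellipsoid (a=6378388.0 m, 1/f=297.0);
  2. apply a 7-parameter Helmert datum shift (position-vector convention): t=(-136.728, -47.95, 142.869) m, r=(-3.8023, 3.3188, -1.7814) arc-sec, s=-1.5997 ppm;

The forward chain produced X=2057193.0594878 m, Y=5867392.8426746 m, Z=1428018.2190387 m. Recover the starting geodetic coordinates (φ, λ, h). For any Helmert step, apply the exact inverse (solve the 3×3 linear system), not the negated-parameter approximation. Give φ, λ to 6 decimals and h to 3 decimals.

start: X=2057193.0595, Y=5867392.8427, Z=1428018.2190 m
→ Helmert⁻¹: X=2057259.4278, Y=5867441.6221, Z=1428018.8963
→ geod (Bowring, a=6378388.000): φ=13.01944400°, λ=70.67816500°, h=2225.0250 m

φ=13.019444°, λ=70.678165°, h=2225.025 m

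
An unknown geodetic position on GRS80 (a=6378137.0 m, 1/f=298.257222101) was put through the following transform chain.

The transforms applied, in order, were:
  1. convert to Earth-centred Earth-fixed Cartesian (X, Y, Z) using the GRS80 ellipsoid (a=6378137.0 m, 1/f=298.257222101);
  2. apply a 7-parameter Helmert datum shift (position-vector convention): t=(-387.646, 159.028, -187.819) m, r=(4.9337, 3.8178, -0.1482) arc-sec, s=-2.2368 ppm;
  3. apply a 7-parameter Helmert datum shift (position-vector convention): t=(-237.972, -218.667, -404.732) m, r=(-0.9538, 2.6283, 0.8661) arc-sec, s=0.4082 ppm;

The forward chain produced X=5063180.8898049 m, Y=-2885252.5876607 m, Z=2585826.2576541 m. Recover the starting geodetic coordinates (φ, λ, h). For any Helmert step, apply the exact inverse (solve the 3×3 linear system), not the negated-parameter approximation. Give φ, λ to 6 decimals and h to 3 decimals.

φ=24.076065°, λ=-29.673256°, h=1617.384 m

start: X=5063180.8898, Y=-2885252.5877, Z=2585826.2577 m
→ Helmert⁻¹: X=5063371.7253, Y=-2885065.9633, Z=2586281.1123
→ Helmert⁻¹: X=5063724.8943, Y=-2885165.9363, Z=2586637.4533
→ geod (Bowring, a=6378137.000): φ=24.07606500°, λ=-29.67325600°, h=1617.3840 m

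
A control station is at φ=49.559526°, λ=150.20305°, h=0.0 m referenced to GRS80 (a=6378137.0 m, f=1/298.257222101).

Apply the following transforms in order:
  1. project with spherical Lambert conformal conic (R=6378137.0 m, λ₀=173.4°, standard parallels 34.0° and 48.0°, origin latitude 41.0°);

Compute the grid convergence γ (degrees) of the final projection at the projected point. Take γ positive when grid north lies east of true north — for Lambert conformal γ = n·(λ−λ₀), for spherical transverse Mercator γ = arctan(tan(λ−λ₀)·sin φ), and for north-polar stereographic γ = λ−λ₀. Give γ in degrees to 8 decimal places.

start: φ=49.559526°, λ=150.203050°, h=0.000 m
→ into lcc (λ₀=173.4°): φ=49.55952600°, λ−λ₀=-23.19695000°
convergence γ = -15.25676204°

-15.25676204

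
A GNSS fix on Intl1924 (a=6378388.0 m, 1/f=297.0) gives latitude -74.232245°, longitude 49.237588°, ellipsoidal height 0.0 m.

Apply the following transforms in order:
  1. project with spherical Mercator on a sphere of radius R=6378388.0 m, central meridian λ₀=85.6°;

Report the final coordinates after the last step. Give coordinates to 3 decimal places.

E=-4048004.483 m, N=-12610505.938 m

start: φ=-74.232245°, λ=49.237588°, h=0.000 m
→ merc (R=6378388.0, λ₀=85.6°): E=-4048004.4835, N=-12610505.9379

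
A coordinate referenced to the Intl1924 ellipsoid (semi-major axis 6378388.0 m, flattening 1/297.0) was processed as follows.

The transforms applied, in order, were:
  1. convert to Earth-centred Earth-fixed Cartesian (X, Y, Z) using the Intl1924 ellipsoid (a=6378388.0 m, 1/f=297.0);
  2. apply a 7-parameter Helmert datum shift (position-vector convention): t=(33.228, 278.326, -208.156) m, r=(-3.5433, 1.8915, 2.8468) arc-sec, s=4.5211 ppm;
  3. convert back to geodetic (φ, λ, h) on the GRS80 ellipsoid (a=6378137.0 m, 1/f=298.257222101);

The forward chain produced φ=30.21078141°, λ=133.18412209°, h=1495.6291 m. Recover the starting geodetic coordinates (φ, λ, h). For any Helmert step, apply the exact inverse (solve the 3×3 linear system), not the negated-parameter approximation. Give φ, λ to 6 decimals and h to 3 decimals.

start: φ=30.210781°, λ=133.184122°, h=1495.629 m
→ ECEF (a=6378137.000, f=1/298.257222101): X=-3776099.0078, Y=4023370.7767, Z=3191340.3319
→ Helmert⁻¹: X=-3776088.9060, Y=4023071.5523, Z=3191568.5409
→ geod (Bowring, a=6378388.000): φ=30.21429700°, λ=133.18617200°, h=1188.0280 m

φ=30.214297°, λ=133.186172°, h=1188.028 m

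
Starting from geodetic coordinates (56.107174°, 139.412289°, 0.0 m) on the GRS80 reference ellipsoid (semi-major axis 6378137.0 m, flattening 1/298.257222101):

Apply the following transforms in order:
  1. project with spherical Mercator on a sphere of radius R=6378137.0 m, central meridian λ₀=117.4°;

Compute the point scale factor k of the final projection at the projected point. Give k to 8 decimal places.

start: φ=56.107174°, λ=139.412289°, h=0.000 m
→ into merc (λ₀=117.4°): φ=56.10717400°, λ−λ₀=22.01228900°
scale k = 1.79326785

1.79326785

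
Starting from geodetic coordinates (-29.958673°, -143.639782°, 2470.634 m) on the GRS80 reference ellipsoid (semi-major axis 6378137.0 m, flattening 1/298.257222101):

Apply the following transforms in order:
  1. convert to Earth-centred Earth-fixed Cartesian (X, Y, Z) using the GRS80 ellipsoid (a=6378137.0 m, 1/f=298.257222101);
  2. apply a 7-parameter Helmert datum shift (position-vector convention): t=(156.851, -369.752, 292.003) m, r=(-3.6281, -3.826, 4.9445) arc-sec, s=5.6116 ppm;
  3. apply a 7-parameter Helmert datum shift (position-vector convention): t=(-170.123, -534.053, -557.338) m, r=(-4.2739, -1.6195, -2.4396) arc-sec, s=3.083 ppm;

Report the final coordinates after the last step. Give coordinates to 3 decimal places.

X=-4455432.001 m, Y=-3281215.558 m, Z=-3167924.090 m

start: φ=-29.958673°, λ=-143.639782°, h=2470.634 m
→ ECEF (a=6378137.000, f=1/298.257222101): X=-4455503.4447, Y=-3280107.7727, Z=-3167639.2608
→ Helmert 7p (PV): X=-4455234.2096, Y=-3280658.4551, Z=-3167389.9829
→ Helmert 7p (PV): X=-4455432.0012, Y=-3281215.5578, Z=-3167924.0897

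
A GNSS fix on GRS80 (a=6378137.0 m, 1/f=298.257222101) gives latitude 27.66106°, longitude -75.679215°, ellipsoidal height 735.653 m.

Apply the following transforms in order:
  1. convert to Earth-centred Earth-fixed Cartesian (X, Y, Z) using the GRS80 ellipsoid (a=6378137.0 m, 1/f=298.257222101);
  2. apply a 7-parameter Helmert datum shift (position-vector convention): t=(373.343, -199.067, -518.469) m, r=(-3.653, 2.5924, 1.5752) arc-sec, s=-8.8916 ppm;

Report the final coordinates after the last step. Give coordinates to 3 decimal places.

X=1398936.529 m, Y=-5478305.149 m, Z=2943165.928 m

start: φ=27.661060°, λ=-75.679215°, h=735.653 m
→ ECEF (a=6378137.000, f=1/298.257222101): X=1398496.7888, Y=-5478217.6040, Z=2943631.1279
→ Helmert 7p (PV): X=1398936.5286, Y=-5478305.1490, Z=2943165.9285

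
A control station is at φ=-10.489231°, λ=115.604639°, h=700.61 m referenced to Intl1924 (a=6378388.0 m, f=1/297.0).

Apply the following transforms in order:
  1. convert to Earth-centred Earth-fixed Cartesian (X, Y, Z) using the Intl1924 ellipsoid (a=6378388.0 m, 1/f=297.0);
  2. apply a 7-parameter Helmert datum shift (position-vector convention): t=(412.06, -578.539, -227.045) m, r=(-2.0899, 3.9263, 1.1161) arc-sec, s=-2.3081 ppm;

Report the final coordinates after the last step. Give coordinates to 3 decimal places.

X=-2710647.164 m, Y=5656526.989 m, Z=-1153869.953 m

start: φ=-10.489231°, λ=115.604639°, h=700.610 m
→ ECEF (a=6378388.000, f=1/297.0): X=-2711012.9111, Y=5657144.9434, Z=-1153639.8570
→ Helmert 7p (PV): X=-2710647.1643, Y=5656526.9891, Z=-1153869.9533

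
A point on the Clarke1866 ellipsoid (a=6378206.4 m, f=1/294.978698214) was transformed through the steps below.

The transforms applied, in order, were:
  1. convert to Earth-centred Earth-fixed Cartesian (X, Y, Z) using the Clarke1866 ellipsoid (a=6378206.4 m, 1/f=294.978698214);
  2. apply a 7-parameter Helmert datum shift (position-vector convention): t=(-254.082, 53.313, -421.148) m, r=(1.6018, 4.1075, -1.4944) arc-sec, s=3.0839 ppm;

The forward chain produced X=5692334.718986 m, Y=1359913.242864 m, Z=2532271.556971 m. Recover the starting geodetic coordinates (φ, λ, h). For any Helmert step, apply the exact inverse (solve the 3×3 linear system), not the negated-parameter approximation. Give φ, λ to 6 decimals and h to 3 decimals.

φ=23.542935°, λ=13.435895°, h=2449.351 m

start: X=5692334.7190, Y=1359913.2429, Z=2532271.5570 m
→ Helmert⁻¹: X=5692510.9558, Y=1359916.6477, Z=2532787.6927
→ geod (Bowring, a=6378206.400): φ=23.54293500°, λ=13.43589500°, h=2449.3510 m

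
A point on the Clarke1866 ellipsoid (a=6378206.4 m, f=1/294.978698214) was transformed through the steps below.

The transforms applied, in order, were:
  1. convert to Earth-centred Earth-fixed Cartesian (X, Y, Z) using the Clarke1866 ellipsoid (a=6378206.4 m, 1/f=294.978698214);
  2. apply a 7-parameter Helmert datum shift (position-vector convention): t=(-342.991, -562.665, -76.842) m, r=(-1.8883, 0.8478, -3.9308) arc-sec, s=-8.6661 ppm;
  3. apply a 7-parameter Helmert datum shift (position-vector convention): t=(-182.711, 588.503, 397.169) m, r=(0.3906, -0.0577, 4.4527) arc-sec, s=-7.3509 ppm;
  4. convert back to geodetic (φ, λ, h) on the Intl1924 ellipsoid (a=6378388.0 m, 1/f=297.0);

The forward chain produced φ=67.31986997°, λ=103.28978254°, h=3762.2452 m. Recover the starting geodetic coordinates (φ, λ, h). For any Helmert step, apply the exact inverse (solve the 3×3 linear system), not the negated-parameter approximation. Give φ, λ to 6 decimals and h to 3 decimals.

start: φ=67.319870°, λ=103.289783°, h=3762.245 m
→ ECEF (a=6378388.000, f=1/297.0): X=-567319.8391, Y=2401844.8844, Z=5865866.2869
→ Helmert⁻¹: X=-567087.8187, Y=2401297.3822, Z=5865507.8460
→ Helmert⁻¹: X=-566819.6201, Y=2401816.3617, Z=5865655.1784
→ geod (Bowring, a=6378206.400): φ=67.32125700°, λ=103.27863200°, h=3818.7350 m

φ=67.321257°, λ=103.278632°, h=3818.735 m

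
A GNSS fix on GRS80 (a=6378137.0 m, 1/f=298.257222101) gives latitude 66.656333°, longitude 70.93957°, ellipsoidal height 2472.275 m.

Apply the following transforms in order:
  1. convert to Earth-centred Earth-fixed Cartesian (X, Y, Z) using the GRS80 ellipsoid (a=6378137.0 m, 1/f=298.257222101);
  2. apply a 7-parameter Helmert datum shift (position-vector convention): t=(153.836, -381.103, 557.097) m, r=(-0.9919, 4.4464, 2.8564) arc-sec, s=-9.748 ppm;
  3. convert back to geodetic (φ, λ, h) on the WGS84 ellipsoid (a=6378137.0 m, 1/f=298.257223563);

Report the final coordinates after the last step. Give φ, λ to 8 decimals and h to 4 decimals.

start: φ=66.656333°, λ=70.939570°, h=2472.275 m
→ ECEF (a=6378137.000, f=1/298.257222101): X=827989.2326, Y=2396441.5622, Z=5835602.5595
→ Helmert 7p (PV): X=828227.6066, Y=2396076.6271, Z=5836073.3984
→ geod (Bowring, a=6378137.000): φ=66.66020306°, λ=70.93178465°, h=2798.7667 m

φ=66.66020306°, λ=70.93178465°, h=2798.7667 m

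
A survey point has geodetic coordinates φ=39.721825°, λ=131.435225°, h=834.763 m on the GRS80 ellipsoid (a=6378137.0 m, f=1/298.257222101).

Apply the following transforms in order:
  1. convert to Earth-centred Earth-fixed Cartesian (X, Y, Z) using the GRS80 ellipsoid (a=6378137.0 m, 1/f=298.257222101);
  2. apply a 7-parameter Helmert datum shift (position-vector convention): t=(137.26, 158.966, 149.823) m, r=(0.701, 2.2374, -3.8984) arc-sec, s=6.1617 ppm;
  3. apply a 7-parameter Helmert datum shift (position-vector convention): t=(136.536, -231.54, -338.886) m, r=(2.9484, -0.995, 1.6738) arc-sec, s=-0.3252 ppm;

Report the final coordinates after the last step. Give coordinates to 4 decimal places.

X=-3251067.5866 m, Y=3683318.8373 m, Z=4054730.0060 m

start: φ=39.721825°, λ=131.435225°, h=834.763 m
→ ECEF (a=6378137.000, f=1/298.257222101): X=-3251386.5532, Y=3683406.5884, Z=4054810.6446
→ Helmert 7p (PV): X=-3251155.7268, Y=3683635.9214, Z=4055033.2391
→ Helmert 7p (PV): X=-3251067.5866, Y=3683318.8373, Z=4054730.0060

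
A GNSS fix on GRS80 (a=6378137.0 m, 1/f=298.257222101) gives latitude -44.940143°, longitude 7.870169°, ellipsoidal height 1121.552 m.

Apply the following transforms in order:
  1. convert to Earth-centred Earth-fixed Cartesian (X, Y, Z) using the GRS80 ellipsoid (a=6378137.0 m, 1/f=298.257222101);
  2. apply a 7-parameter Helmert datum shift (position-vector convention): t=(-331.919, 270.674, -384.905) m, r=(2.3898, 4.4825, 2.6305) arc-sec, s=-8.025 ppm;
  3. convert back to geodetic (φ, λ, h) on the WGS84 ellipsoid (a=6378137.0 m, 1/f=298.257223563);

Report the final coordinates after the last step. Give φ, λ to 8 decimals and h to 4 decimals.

start: φ=-44.940143°, λ=7.870169°, h=1121.552 m
→ ECEF (a=6378137.000, f=1/298.257222101): X=4480482.5191, Y=619340.8219, Z=-4483434.5207
→ Helmert 7p (PV): X=4480009.3136, Y=619715.6099, Z=-4483873.6385
→ geod (Bowring, a=6378137.000): φ=-44.94559211°, λ=7.87569318°, h=1136.2992 m

φ=-44.94559211°, λ=7.87569318°, h=1136.2992 m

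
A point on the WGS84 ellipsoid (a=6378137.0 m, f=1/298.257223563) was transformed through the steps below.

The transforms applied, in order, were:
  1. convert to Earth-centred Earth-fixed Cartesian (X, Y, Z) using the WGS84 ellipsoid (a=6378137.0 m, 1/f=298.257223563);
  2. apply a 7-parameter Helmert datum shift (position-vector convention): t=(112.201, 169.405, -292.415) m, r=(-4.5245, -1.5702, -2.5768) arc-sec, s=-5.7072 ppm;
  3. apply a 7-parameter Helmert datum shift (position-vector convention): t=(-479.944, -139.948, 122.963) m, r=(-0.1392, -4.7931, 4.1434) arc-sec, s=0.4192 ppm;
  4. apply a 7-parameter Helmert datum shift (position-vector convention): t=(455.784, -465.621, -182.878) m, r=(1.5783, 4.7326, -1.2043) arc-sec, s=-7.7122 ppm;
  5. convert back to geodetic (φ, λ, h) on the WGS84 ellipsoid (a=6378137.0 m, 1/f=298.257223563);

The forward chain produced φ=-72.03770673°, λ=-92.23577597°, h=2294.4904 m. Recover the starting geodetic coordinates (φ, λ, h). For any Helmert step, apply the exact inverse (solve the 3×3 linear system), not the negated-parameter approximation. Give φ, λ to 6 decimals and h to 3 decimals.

start: φ=-72.037707°, λ=-92.235776°, h=2294.490 m
→ ECEF (a=6378137.000, f=1/298.257223563): X=-76995.6449, Y=-1972150.2482, Z=-6047167.8195
→ Helmert⁻¹: X=-77301.7694, Y=-1971746.5553, Z=-6047018.2636
→ Helmert⁻¹: X=-77001.9192, Y=-1971600.1530, Z=-6047138.2329
→ Helmert⁻¹: X=-77135.9616, Y=-1971649.1334, Z=-6046922.9903
→ geod (Bowring, a=6378137.000): φ=-72.04125100°, λ=-92.24041500°, h=1908.8750 m

φ=-72.041251°, λ=-92.240415°, h=1908.875 m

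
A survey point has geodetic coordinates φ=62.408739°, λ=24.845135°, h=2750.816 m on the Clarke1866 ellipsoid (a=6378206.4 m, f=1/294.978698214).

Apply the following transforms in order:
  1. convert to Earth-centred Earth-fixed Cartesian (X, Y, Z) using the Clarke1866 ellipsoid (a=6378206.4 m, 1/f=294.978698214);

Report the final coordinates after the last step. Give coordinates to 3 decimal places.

start: φ=62.408739°, λ=24.845135°, h=2750.816 m
→ ECEF (a=6378206.400, f=1/294.978698214): X=2689031.7234, Y=1245078.5909, Z=5632000.9989

X=2689031.723 m, Y=1245078.591 m, Z=5632000.999 m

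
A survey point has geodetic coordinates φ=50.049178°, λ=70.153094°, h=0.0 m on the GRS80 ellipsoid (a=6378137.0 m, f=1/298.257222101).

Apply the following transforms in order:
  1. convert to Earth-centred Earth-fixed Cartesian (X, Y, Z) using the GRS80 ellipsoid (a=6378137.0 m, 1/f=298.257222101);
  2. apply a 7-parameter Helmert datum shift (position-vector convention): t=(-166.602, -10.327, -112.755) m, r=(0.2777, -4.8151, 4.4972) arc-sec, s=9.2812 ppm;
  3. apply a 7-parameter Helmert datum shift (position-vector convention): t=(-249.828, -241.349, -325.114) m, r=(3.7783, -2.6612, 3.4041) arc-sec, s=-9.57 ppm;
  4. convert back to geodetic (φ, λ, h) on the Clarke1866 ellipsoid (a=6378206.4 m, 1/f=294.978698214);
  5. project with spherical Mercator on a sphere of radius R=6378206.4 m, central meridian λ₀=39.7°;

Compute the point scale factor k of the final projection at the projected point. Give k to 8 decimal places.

start: φ=50.049178°, λ=70.153094°, h=0.000 m
→ ECEF (a=6378137.000, f=1/298.257222101): X=1393229.8653, Y=3859927.0407, Z=4866303.3168
→ Helmert 7p (PV): X=1392878.4339, Y=3859976.3637, Z=4866273.4479
→ Helmert 7p (PV): X=1392488.7900, Y=3859631.9237, Z=4865990.4395
→ geod (Bowring, a=6378206.400): φ=50.05312598°, λ=70.16142852°, h=-509.3955 m
→ into merc (λ₀=39.7°): φ=50.05312598°, λ−λ₀=30.46142852°
scale k = 1.55744551

1.55744551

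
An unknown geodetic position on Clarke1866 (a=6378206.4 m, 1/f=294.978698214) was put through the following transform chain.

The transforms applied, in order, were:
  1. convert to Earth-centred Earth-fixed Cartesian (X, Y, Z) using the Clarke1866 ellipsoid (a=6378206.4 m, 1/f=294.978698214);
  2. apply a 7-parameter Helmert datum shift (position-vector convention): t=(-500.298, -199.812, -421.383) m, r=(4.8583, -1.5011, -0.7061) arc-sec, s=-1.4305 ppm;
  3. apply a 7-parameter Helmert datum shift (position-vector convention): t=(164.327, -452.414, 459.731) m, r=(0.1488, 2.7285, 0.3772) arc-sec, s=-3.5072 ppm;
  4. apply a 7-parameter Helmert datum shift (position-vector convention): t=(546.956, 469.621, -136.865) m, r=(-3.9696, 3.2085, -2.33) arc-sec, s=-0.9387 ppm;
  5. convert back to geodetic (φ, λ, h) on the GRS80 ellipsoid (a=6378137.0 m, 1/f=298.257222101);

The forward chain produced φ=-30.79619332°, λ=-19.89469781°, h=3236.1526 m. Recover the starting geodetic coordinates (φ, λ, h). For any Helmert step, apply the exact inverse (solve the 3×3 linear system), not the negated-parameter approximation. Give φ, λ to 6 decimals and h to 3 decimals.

start: φ=-30.796193°, λ=-19.894698°, h=3236.153 m
→ ECEF (a=6378137.000, f=1/298.257222101): X=5158945.2268, Y=-1866972.1472, Z=-3248161.5303
→ Helmert⁻¹: X=5158474.7297, Y=-1867322.7423, Z=-3247983.4098
→ Helmert⁻¹: X=5158368.0501, Y=-1866888.6524, Z=-3248384.9514
→ Helmert⁻¹: X=5158858.4811, Y=-1866750.3520, Z=-3247961.7895
→ geod (Bowring, a=6378206.400): φ=-30.79725500°, λ=-19.89282800°, h=2991.8010 m

φ=-30.797255°, λ=-19.892828°, h=2991.801 m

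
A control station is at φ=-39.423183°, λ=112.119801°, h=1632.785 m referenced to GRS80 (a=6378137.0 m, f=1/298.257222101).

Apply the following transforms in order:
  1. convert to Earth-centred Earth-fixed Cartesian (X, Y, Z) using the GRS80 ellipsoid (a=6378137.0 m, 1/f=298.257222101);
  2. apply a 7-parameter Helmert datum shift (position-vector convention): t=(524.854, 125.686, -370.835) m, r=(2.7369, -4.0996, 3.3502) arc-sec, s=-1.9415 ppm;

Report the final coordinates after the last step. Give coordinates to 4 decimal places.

X=-1857670.1962 m, Y=4571812.8378 m, Z=-4030095.2148 m

start: φ=-39.423183°, λ=112.119801°, h=1632.785 m
→ ECEF (a=6378137.000, f=1/298.257222101): X=-1858204.4968, Y=4571672.7389, Z=-4029755.9318
→ Helmert 7p (PV): X=-1857670.1962, Y=4571812.8378, Z=-4030095.2148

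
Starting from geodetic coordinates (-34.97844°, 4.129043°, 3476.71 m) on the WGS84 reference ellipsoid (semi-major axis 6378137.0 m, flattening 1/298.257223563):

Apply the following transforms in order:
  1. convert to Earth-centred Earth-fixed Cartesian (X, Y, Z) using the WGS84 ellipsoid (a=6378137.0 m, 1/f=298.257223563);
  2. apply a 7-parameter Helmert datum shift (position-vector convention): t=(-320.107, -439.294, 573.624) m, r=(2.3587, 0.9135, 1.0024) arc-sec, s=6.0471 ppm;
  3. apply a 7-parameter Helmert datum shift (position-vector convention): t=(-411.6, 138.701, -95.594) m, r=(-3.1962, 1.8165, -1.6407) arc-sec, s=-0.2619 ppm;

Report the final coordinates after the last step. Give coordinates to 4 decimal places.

start: φ=-34.978440°, λ=4.129043°, h=3476.710 m
→ ECEF (a=6378137.000, f=1/298.257223563): X=5221060.1169, Y=376910.4722, Z=-3637900.4295
→ Helmert 7p (PV): X=5220753.6389, Y=376540.4315, Z=-3637367.6172
→ Helmert 7p (PV): X=5220311.6337, Y=376581.1430, Z=-3637514.0706

X=5220311.6337 m, Y=376581.1430 m, Z=-3637514.0706 m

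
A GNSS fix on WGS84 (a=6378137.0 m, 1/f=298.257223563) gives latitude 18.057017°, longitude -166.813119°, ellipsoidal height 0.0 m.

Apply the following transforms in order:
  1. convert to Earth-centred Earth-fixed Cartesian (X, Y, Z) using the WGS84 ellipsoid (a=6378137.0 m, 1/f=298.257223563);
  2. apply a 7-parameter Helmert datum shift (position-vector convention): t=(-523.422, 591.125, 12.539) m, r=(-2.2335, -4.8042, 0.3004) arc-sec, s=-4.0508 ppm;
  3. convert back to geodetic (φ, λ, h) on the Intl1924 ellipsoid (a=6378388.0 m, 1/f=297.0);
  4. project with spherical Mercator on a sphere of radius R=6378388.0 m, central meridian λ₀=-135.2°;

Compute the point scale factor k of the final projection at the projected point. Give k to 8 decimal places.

start: φ=18.057017°, λ=-166.813119°, h=0.000 m
→ ECEF (a=6378137.000, f=1/298.257223563): X=-5906003.2547, Y=-1383813.9445, Z=1964385.3181
→ Helmert 7p (PV): X=-5906546.4904, Y=-1383204.5444, Z=1964267.3255
→ geod (Bowring, a=6378388.000): φ=18.05539672°, λ=-166.81989340°, h=91.9087 m
→ into merc (λ₀=-135.2°): φ=18.05539672°, λ−λ₀=-31.61989340°
scale k = 1.05179314

1.05179314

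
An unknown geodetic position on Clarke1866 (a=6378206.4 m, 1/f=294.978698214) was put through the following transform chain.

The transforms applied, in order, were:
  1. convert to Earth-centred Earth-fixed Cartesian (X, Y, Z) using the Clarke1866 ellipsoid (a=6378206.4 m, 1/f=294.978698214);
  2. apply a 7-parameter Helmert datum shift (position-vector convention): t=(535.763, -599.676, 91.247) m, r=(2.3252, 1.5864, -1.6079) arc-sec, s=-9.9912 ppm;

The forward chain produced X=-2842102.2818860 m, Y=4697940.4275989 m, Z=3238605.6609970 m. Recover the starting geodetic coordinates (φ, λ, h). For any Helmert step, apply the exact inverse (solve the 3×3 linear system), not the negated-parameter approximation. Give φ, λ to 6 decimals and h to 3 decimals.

φ=30.698787°, λ=121.174600°, h=2788.659 m

start: X=-2842102.2819, Y=4697940.4276, Z=3238605.6610 m
→ Helmert⁻¹: X=-2842727.9810, Y=4698601.3951, Z=3238471.9405
→ geod (Bowring, a=6378206.400): φ=30.69878700°, λ=121.17460000°, h=2788.6590 m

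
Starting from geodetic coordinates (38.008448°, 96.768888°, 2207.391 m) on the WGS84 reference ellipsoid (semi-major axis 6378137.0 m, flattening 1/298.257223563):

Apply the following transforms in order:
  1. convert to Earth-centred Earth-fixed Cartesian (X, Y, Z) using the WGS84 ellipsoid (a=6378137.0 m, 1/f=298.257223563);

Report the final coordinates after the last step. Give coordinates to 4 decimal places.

X=-593283.0390 m, Y=4998505.3465 m, Z=3907542.1047 m

start: φ=38.008448°, λ=96.768888°, h=2207.391 m
→ ECEF (a=6378137.000, f=1/298.257223563): X=-593283.0390, Y=4998505.3465, Z=3907542.1047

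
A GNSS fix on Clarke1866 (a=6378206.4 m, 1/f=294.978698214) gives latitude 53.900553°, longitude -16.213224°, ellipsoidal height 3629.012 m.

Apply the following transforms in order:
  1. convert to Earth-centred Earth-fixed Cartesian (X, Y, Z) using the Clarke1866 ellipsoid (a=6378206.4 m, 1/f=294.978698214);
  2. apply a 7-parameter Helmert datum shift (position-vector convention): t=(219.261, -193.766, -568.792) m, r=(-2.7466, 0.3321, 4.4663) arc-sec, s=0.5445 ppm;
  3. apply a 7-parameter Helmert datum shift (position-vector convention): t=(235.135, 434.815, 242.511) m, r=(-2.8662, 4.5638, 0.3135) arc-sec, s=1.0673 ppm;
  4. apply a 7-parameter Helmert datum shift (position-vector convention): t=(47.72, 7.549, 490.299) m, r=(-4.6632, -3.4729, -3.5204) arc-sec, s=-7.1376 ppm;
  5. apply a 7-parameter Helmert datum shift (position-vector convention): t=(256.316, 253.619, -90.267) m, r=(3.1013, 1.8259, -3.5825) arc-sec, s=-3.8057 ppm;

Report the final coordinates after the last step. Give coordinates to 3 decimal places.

start: φ=53.900553°, λ=-16.213224°, h=3629.012 m
→ ECEF (a=6378206.400, f=1/294.978698214): X=3618561.7648, Y=-1052195.1021, Z=5132959.2969
→ Helmert 7p (PV): X=3618814.0440, Y=-1052242.7375, Z=5132401.4845
→ Helmert 7p (PV): X=3619168.1999, Y=-1051732.2268, Z=5132584.0254
→ Helmert 7p (PV): X=3619085.7203, Y=-1051662.9045, Z=5133122.4031
→ Helmert 7p (PV): X=3619355.4368, Y=-1051545.3197, Z=5132964.7519

X=3619355.437 m, Y=-1051545.320 m, Z=5132964.752 m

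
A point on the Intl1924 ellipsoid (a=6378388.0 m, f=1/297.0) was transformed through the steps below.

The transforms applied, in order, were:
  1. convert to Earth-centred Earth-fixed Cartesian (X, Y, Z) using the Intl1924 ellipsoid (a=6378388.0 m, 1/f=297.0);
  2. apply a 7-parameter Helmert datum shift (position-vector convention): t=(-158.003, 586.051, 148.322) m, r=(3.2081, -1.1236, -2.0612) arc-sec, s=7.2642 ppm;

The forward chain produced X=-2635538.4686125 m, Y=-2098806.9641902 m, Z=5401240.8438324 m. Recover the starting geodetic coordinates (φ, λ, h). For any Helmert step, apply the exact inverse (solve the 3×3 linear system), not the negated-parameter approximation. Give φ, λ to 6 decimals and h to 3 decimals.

start: X=-2635538.4686, Y=-2098806.9642, Z=5401240.8438 m
→ Helmert⁻¹: X=-2635310.9216, Y=-2099320.0945, Z=5401100.2944
→ geod (Bowring, a=6378388.000): φ=58.21678400°, λ=-141.45875500°, h=2931.7670 m

φ=58.216784°, λ=-141.458755°, h=2931.767 m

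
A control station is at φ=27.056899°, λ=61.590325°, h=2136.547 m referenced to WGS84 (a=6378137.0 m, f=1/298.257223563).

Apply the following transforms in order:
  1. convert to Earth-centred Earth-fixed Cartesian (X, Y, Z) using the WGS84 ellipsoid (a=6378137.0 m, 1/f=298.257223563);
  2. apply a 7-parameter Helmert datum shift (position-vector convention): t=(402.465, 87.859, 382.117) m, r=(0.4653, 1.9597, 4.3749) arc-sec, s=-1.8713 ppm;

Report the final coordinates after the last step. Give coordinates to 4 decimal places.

X=2705526.3716 m, Y=5001287.5579 m, Z=2885165.7860 m

start: φ=27.056899°, λ=61.590325°, h=2136.547 m
→ ECEF (a=6378137.000, f=1/298.257223563): X=2705207.6356, Y=5001158.1876, Z=2884803.4874
→ Helmert 7p (PV): X=2705526.3716, Y=5001287.5579, Z=2885165.7860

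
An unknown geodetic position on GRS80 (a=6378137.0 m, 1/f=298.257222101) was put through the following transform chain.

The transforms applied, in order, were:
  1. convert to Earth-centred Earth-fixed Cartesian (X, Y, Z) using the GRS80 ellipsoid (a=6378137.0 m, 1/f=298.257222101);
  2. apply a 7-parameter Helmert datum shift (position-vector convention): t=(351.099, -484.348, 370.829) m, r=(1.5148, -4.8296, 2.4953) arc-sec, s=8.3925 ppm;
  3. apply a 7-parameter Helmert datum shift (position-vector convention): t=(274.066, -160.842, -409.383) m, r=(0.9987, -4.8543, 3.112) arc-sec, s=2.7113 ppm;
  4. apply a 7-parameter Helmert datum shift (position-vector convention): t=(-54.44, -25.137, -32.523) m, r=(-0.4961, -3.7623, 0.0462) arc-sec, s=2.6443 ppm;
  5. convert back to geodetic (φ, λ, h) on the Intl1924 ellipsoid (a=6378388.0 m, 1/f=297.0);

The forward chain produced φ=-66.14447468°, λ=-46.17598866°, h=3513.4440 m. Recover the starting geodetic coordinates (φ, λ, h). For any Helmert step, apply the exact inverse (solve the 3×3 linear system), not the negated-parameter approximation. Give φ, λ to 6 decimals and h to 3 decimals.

φ=-66.152988°, λ=-46.183326°, h=3180.805 m

start: φ=-66.144475°, λ=-46.175989°, h=3513.444 m
→ ECEF (a=6378388.000, f=1/297.0): X=1792275.8058, Y=-1867400.7561, Z=-5813827.1723
→ Helmert⁻¹: X=1792219.0433, Y=-1867357.0995, Z=-5813816.4575
→ Helmert⁻¹: X=1791775.1320, Y=-1867246.3758, Z=-5813424.4400
→ Helmert⁻¹: X=1791250.2877, Y=-1866810.7270, Z=-5813774.7087
→ geod (Bowring, a=6378137.000): φ=-66.15298800°, λ=-46.18332600°, h=3180.8050 m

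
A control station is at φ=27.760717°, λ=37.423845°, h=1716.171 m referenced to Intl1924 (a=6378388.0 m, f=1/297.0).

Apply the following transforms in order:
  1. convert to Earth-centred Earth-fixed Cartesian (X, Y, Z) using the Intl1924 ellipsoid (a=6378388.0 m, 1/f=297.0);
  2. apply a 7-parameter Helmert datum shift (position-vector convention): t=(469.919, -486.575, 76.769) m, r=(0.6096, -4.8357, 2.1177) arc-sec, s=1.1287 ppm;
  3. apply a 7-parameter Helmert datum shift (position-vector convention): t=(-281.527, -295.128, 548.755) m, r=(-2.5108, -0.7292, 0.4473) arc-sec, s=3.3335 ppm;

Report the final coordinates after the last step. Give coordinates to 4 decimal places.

start: φ=27.760717°, λ=37.423845°, h=1716.171 m
→ ECEF (a=6378388.000, f=1/297.0): X=4486917.2410, Y=3433467.0932, Z=2953906.9879
→ Helmert 7p (PV): X=4487287.7214, Y=3433021.7303, Z=2954102.4303
→ Helmert 7p (PV): X=4487003.2644, Y=3432783.7368, Z=2954635.1073

X=4487003.2644 m, Y=3432783.7368 m, Z=2954635.1073 m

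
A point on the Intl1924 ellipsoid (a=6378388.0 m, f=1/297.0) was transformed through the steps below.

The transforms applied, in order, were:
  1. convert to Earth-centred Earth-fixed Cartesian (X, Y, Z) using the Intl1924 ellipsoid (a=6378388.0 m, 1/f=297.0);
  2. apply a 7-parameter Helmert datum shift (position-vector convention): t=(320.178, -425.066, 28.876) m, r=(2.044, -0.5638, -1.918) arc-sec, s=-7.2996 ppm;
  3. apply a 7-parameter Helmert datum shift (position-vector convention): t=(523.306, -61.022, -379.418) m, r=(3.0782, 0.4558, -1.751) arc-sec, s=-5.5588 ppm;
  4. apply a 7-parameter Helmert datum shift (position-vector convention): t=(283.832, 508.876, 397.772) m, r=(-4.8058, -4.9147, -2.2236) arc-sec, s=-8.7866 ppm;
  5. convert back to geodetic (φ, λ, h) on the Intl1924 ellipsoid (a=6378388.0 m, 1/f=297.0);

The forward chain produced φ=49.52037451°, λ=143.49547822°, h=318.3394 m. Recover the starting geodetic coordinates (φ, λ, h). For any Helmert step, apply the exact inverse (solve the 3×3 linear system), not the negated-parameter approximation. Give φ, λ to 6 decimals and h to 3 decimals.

φ=49.515059°, λ=143.505579°, h=1000.125 m

start: φ=49.520375°, λ=143.495478°, h=318.339 m
→ ECEF (a=6378388.000, f=1/297.0): X=-3334998.9470, Y=2468176.7395, Z=4828662.5022
→ Helmert⁻¹: X=-3335223.6379, Y=2467541.0926, Z=4828444.1151
→ Helmert⁻¹: X=-3335797.1056, Y=2467659.5765, Z=4828806.1782
→ Helmert⁻¹: X=-3336151.3875, Y=2468119.4881, Z=4828797.2115
→ geod (Bowring, a=6378388.000): φ=49.51505900°, λ=143.50557900°, h=1000.1250 m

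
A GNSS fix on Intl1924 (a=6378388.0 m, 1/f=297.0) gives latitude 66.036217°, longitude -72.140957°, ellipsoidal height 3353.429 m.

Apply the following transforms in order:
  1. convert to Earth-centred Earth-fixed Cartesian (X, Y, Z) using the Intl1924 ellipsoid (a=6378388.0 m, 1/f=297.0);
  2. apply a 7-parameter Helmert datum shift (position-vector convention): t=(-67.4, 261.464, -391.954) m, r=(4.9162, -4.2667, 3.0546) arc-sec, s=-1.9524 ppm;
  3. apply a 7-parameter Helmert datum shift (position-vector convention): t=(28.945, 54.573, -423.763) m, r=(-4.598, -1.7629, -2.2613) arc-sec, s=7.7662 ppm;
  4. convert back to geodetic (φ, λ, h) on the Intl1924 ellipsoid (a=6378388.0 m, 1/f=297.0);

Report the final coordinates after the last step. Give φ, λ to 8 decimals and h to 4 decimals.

start: φ=66.036217°, λ=-72.140957°, h=3353.429 m
→ ECEF (a=6378388.000, f=1/297.0): X=797145.1452, Y=-2474054.2019, Z=5808785.4338
→ Helmert 7p (PV): X=796992.6697, Y=-2473914.5513, Z=5808339.6606
→ Helmert 7p (PV): X=796951.0394, Y=-2473758.4498, Z=5808022.9663
→ geod (Bowring, a=6378388.000): φ=66.03623446°, λ=-72.14303045°, h=2518.1732 m

φ=66.03623446°, λ=-72.14303045°, h=2518.1732 m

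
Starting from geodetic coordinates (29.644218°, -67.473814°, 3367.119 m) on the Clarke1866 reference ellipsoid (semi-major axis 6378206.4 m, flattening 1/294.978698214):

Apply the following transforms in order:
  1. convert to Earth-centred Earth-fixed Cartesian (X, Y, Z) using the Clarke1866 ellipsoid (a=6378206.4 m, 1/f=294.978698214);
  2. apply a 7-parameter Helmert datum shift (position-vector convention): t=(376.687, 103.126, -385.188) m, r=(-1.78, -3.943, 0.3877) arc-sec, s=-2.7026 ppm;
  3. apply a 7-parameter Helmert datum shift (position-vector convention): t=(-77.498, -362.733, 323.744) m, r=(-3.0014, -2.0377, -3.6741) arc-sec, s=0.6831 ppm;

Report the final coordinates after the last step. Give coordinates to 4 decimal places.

start: φ=29.644218°, λ=-67.473814°, h=3367.119 m
→ ECEF (a=6378206.400, f=1/294.978698214): X=2126583.6950, Y=-5127397.8502, Z=3137651.7785
→ Helmert 7p (PV): X=2126904.2924, Y=-5127249.7929, Z=3137343.0104
→ Helmert 7p (PV): X=2126705.9239, Y=-5127608.2618, Z=3137764.5170

X=2126705.9239 m, Y=-5127608.2618 m, Z=3137764.5170 m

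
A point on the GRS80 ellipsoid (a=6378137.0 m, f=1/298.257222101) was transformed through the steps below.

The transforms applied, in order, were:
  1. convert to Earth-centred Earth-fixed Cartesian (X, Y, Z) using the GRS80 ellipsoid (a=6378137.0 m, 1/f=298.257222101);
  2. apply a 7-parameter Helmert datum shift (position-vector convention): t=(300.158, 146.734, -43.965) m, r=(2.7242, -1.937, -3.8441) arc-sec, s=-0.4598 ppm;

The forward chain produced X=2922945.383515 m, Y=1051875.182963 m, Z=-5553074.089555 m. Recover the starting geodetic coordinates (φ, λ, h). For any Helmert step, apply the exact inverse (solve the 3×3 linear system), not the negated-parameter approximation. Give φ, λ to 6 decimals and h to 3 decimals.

start: X=2922945.3835, Y=1051875.1830, Z=-5553074.0896 m
→ Helmert⁻¹: X=2922574.8209, Y=1051710.0587, Z=-5553074.0135
→ geod (Bowring, a=6378137.000): φ=-60.94368300°, λ=19.79164100°, h=888.2320 m

φ=-60.943683°, λ=19.791641°, h=888.232 m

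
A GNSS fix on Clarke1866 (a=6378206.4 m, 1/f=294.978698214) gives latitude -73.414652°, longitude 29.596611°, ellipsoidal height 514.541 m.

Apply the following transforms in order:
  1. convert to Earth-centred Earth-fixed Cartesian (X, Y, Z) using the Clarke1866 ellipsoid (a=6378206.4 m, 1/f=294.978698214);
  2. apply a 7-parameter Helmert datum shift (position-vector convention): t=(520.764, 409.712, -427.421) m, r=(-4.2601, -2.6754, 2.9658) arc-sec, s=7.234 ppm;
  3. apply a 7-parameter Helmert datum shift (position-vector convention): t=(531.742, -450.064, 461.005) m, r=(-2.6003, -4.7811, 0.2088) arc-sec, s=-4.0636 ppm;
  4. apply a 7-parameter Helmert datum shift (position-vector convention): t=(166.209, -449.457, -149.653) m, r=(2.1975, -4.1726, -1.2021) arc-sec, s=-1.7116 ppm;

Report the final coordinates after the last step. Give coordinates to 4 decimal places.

start: φ=-73.414652°, λ=29.596611°, h=514.541 m
→ ECEF (a=6378206.400, f=1/294.978698214): X=1588141.6379, Y=902065.7687, Z=-6090924.4509
→ Helmert 7p (PV): X=1588739.9241, Y=902379.0416, Z=-6091393.9652
→ Helmert 7p (PV): X=1589405.4911, Y=901850.1274, Z=-6090882.7571
→ Helmert 7p (PV): X=1589697.4499, Y=901454.7547, Z=-6090980.2243

X=1589697.4499 m, Y=901454.7547 m, Z=-6090980.2243 m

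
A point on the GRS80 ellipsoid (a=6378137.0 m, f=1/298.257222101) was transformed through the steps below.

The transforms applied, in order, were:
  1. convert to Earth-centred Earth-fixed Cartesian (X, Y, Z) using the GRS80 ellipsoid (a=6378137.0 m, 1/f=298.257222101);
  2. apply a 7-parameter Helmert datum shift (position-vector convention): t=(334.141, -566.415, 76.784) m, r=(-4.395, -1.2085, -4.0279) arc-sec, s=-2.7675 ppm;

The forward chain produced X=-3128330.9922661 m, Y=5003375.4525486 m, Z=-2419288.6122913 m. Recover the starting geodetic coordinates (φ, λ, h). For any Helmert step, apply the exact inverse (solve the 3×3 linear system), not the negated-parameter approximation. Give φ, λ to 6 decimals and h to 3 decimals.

start: X=-3128330.9923, Y=5003375.4525, Z=-2419288.6123 m
→ Helmert⁻¹: X=-3128785.6823, Y=5003946.1659, Z=-2419247.1385
→ geod (Bowring, a=6378137.000): φ=-22.42558200°, λ=122.01624500°, h=3160.5770 m

φ=-22.425582°, λ=122.016245°, h=3160.577 m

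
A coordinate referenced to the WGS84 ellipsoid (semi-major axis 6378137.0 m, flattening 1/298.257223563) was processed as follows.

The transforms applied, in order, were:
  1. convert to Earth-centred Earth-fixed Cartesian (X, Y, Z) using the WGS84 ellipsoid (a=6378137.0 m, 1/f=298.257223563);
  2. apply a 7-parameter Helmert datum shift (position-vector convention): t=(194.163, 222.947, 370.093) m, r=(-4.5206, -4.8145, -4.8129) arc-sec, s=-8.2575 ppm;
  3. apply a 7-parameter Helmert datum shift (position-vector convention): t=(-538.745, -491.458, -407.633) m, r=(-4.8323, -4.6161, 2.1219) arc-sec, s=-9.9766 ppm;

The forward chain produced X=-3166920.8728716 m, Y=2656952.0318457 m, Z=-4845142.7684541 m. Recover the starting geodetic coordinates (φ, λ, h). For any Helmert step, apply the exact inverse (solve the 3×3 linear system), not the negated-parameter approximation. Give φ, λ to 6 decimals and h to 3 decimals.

start: X=-3166920.8729, Y=2656952.0318, Z=-4845142.7685 m
→ Helmert⁻¹: X=-3166494.7991, Y=2657616.0757, Z=-4844650.3437
→ Helmert⁻¹: X=-3166890.2062, Y=2657447.3612, Z=-4844928.2834
→ geod (Bowring, a=6378137.000): φ=-49.71586900°, λ=139.99882200°, h=3294.3770 m

φ=-49.715869°, λ=139.998822°, h=3294.377 m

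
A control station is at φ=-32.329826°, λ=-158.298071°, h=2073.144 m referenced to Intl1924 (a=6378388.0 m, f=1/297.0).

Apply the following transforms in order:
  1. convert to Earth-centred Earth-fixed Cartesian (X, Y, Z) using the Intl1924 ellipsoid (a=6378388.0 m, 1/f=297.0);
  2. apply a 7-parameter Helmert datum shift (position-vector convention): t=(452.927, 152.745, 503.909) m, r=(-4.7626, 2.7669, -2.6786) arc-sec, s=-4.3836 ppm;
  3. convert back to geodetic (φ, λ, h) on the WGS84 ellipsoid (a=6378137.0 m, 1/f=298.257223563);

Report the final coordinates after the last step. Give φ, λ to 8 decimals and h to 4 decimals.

φ=-32.32633900°, λ=-158.29794958°, h=1596.9351 m

start: φ=-32.329826°, λ=-158.298071°, h=2073.144 m
→ ECEF (a=6378388.000, f=1/297.0): X=-5014065.0832, Y=-1995534.3841, Z=-3392551.5654
→ Helmert 7p (PV): X=-5013661.5994, Y=-1995386.1108, Z=-3391919.4487
→ geod (Bowring, a=6378137.000): φ=-32.32633900°, λ=-158.29794958°, h=1596.9351 m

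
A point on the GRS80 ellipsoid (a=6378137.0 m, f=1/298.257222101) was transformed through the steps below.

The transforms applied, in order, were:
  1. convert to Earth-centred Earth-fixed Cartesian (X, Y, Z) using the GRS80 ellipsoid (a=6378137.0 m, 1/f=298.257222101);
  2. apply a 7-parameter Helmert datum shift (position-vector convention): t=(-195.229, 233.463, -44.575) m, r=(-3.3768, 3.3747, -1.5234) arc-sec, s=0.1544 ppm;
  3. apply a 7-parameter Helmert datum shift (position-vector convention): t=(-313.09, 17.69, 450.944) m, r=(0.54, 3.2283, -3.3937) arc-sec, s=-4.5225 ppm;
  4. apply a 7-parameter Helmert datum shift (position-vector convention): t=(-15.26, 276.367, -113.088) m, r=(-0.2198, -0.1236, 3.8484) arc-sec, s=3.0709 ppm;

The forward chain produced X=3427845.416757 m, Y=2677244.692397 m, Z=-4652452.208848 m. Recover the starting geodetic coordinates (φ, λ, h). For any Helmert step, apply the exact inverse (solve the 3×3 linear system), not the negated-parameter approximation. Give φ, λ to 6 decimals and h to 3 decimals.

φ=-47.118952°, λ=37.980954°, h=2498.178 m

start: X=3427845.4168, Y=2677244.6924, Z=-4652452.2088 m
→ Helmert⁻¹: X=3427897.3068, Y=2676901.1061, Z=-4652324.0356
→ Helmert⁻¹: X=3428254.6783, Y=2676939.7470, Z=-4652749.3736
→ Helmert⁻¹: X=3428505.7292, Y=2676807.3611, Z=-4652604.1639
→ geod (Bowring, a=6378137.000): φ=-47.11895200°, λ=37.98095400°, h=2498.1780 m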